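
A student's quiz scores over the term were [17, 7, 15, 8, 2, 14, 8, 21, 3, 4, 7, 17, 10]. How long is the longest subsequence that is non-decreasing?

5

Let dp[i] be the length of the longest such subsequence ending at index i:
i:      1  2  3  4  5  6  7  8  9 10 11 12 13
a[i]:  17  7 15  8  2 14  8 21  3  4  7 17 10
dp:     1  1  2  2  1  3  3  4  2  3  4  5  5
Maximum dp value is 5.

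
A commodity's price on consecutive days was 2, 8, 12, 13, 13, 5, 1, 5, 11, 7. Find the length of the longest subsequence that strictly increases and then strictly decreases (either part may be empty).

6

inc[i] = longest strictly increasing subsequence ending at i; dec[i] = longest strictly decreasing subsequence starting at i:
i:      1  2  3  4  5  6  7  8  9 10
a[i]:   2  8 12 13 13  5  1  5 11  7
inc:    1  2  3  4  4  2  1  2  3  3
dec:    2  3  3  3  3  2  1  1  2  1
Best peak at i=4 (value 13): inc=4, dec=3, length 4+3−1 = 6.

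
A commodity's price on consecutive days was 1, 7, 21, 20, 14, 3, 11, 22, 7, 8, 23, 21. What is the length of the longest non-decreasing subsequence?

5

Track the smallest tail for each achievable length (allowing ties):
1 → extends → [1]
7 → extends → [1, 7]
21 → extends → [1, 7, 21]
20 → replaces 21 → [1, 7, 20]
14 → replaces 20 → [1, 7, 14]
3 → replaces 7 → [1, 3, 14]
11 → replaces 14 → [1, 3, 11]
22 → extends → [1, 3, 11, 22]
7 → replaces 11 → [1, 3, 7, 22]
8 → replaces 22 → [1, 3, 7, 8]
23 → extends → [1, 3, 7, 8, 23]
21 → replaces 23 → [1, 3, 7, 8, 21]
Five tails, so the longest non-decreasing subsequence has length 5 (e.g. 1, 7, 21, 22, 23).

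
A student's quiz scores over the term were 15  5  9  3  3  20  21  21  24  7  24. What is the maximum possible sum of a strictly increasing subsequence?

80

Let S[i] be the best sum of a strictly increasing subsequence ending at i:
i:      1  2  3  4  5  6  7  8  9 10 11
a[i]:  15  5  9  3  3 20 21 21 24  7 24
S:     15  5 14  3  3 35 56 56 80 12 80
Maximum is 80 (e.g. 15 + 20 + 21 + 24).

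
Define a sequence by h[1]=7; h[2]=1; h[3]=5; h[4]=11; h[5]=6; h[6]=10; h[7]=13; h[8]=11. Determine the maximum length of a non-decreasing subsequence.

5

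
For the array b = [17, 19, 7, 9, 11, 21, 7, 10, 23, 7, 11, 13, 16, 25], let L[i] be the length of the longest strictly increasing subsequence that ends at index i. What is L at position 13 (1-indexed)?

6

dp[i] = 1 + max{dp[j] : j<i, b[j]<b[i]} (or 1 if no such j):
i:      1  2  3  4  5  6  7  8  9 10 11 12 13 14
b[i]:  17 19  7  9 11 21  7 10 23  7 11 13 16 25
dp:     1  2  1  2  3  4  1  3  5  1  4  5  6  7
At index 13 the value is 6.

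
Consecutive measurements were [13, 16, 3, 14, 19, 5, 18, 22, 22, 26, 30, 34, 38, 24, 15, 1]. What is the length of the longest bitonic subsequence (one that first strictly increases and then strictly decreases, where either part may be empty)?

11

inc[i] = longest strictly increasing subsequence ending at i; dec[i] = longest strictly decreasing subsequence starting at i:
i:      1  2  3  4  5  6  7  8  9 10 11 12 13 14 15 16
a[i]:  13 16  3 14 19  5 18 22 22 26 30 34 38 24 15  1
inc:    1  2  1  2  3  2  3  4  4  5  6  7  8  5  3  1
dec:    3  4  2  3  4  2  3  3  3  4  4  4  4  3  2  1
Best peak at i=13 (value 38): inc=8, dec=4, length 8+4−1 = 11.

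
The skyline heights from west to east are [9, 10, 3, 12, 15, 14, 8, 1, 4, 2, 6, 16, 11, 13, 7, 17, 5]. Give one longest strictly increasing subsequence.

9, 10, 12, 15, 16, 17

Patience tails give the LIS length; then backtrack through the dp parents:
9 → extends → [9]
10 → extends → [9, 10]
3 → replaces 9 → [3, 10]
12 → extends → [3, 10, 12]
15 → extends → [3, 10, 12, 15]
14 → replaces 15 → [3, 10, 12, 14]
8 → replaces 10 → [3, 8, 12, 14]
1 → replaces 3 → [1, 8, 12, 14]
4 → replaces 8 → [1, 4, 12, 14]
2 → replaces 4 → [1, 2, 12, 14]
6 → replaces 12 → [1, 2, 6, 14]
16 → extends → [1, 2, 6, 14, 16]
11 → replaces 14 → [1, 2, 6, 11, 16]
13 → replaces 16 → [1, 2, 6, 11, 13]
7 → replaces 11 → [1, 2, 6, 7, 13]
17 → extends → [1, 2, 6, 7, 13, 17]
5 → replaces 6 → [1, 2, 5, 7, 13, 17]
Length 6; one witness is 9, 10, 12, 15, 16, 17.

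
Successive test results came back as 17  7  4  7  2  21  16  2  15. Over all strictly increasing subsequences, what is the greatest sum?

38

Let S[i] be the best sum of a strictly increasing subsequence ending at i:
i:      1  2  3  4  5  6  7  8  9
a[i]:  17  7  4  7  2 21 16  2 15
S:     17  7  4 11  2 38 27  2 26
Maximum is 38 (e.g. 17 + 21).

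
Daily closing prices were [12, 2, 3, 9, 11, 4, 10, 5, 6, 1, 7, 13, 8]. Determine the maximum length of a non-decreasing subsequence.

7

Let dp[i] be the length of the longest such subsequence ending at index i:
i:      1  2  3  4  5  6  7  8  9 10 11 12 13
a[i]:  12  2  3  9 11  4 10  5  6  1  7 13  8
dp:     1  1  2  3  4  3  4  4  5  1  6  7  7
Maximum dp value is 7.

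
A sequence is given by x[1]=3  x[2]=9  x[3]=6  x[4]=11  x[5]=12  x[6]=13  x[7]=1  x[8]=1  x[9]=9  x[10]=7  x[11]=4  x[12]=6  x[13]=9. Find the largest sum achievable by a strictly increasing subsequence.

Let S[i] be the best sum of a strictly increasing subsequence ending at i:
i:      1  2  3  4  5  6  7  8  9 10 11 12 13
x[i]:   3  9  6 11 12 13  1  1  9  7  4  6  9
S:      3 12  9 23 35 48  1  1 18 16  7 13 25
Maximum is 48 (e.g. 3 + 9 + 11 + 12 + 13).

48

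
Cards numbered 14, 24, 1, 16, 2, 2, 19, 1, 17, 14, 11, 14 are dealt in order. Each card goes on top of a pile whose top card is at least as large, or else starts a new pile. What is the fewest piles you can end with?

The minimum number of non-increasing subsequences covering a sequence equals the length of its longest strictly increasing subsequence.
LIS length is 4 (e.g. 1, 2, 11, 14), so 4 piles are needed.

4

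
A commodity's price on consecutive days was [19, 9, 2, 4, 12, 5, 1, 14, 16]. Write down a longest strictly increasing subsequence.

Patience tails give the LIS length; then backtrack through the dp parents:
19 → extends → [19]
9 → replaces 19 → [9]
2 → replaces 9 → [2]
4 → extends → [2, 4]
12 → extends → [2, 4, 12]
5 → replaces 12 → [2, 4, 5]
1 → replaces 2 → [1, 4, 5]
14 → extends → [1, 4, 5, 14]
16 → extends → [1, 4, 5, 14, 16]
Length 5; one witness is 2, 4, 12, 14, 16.

2, 4, 12, 14, 16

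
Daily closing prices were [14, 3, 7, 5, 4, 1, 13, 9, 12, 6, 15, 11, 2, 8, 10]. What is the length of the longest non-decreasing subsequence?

Track the smallest tail for each achievable length (allowing ties):
14 → extends → [14]
3 → replaces 14 → [3]
7 → extends → [3, 7]
5 → replaces 7 → [3, 5]
4 → replaces 5 → [3, 4]
1 → replaces 3 → [1, 4]
13 → extends → [1, 4, 13]
9 → replaces 13 → [1, 4, 9]
12 → extends → [1, 4, 9, 12]
6 → replaces 9 → [1, 4, 6, 12]
15 → extends → [1, 4, 6, 12, 15]
11 → replaces 12 → [1, 4, 6, 11, 15]
2 → replaces 4 → [1, 2, 6, 11, 15]
8 → replaces 11 → [1, 2, 6, 8, 15]
10 → replaces 15 → [1, 2, 6, 8, 10]
Five tails, so the longest non-decreasing subsequence has length 5 (e.g. 3, 7, 9, 12, 15).

5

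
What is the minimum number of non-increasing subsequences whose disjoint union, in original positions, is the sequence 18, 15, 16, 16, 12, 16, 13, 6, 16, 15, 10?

The minimum number of non-increasing subsequences covering a sequence equals the length of its longest strictly increasing subsequence.
LIS length is 3 (e.g. 12, 13, 16), so 3 piles are needed.

3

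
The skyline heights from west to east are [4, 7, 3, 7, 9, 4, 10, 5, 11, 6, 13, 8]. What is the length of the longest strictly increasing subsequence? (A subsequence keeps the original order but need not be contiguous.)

6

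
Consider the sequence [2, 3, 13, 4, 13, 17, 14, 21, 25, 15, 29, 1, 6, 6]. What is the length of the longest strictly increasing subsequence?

Let dp[i] be the length of the longest such subsequence ending at index i:
i:      1  2  3  4  5  6  7  8  9 10 11 12 13 14
a[i]:   2  3 13  4 13 17 14 21 25 15 29  1  6  6
dp:     1  2  3  3  4  5  5  6  7  6  8  1  4  4
Maximum dp value is 8.

8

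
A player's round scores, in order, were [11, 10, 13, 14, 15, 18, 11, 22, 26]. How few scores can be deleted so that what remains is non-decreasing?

2

Fewest deletions = n − (longest non-decreasing subsequence).
i:      1  2  3  4  5  6  7  8  9
a[i]:  11 10 13 14 15 18 11 22 26
dp:     1  1  2  3  4  5  2  6  7
max dp = 7, so deletions = 9 − 7 = 2.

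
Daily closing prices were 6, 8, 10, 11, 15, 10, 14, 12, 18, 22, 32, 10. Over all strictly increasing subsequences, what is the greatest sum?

Let S[i] be the best sum of a strictly increasing subsequence ending at i:
i:       1   2   3   4   5   6   7   8   9  10  11  12
a[i]:    6   8  10  11  15  10  14  12  18  22  32  10
S:       6  14  24  35  50  24  49  47  68  90 122  24
Maximum is 122 (e.g. 6 + 8 + 10 + 11 + 15 + 18 + 22 + 32).

122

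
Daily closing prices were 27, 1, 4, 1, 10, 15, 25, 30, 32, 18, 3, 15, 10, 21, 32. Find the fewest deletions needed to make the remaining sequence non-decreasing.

7

Fewest deletions = n − (longest non-decreasing subsequence).
i:      1  2  3  4  5  6  7  8  9 10 11 12 13 14 15
a[i]:  27  1  4  1 10 15 25 30 32 18  3 15 10 21 32
dp:     1  1  2  2  3  4  5  6  7  5  3  5  4  6  8
max dp = 8, so deletions = 15 − 8 = 7.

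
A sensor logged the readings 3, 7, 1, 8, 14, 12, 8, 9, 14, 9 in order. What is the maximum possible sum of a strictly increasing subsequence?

44

Let S[i] be the best sum of a strictly increasing subsequence ending at i:
i:      1  2  3  4  5  6  7  8  9 10
a[i]:   3  7  1  8 14 12  8  9 14  9
S:      3 10  1 18 32 30 18 27 44 27
Maximum is 44 (e.g. 3 + 7 + 8 + 12 + 14).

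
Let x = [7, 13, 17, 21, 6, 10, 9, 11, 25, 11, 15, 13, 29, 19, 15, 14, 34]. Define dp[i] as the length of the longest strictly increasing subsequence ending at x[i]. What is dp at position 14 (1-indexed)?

dp[i] = 1 + max{dp[j] : j<i, x[j]<x[i]} (or 1 if no such j):
i:      1  2  3  4  5  6  7  8  9 10 11 12 13 14 15 16 17
x[i]:   7 13 17 21  6 10  9 11 25 11 15 13 29 19 15 14 34
dp:     1  2  3  4  1  2  2  3  5  3  4  4  6  5  5  5  7
At index 14 the value is 5.

5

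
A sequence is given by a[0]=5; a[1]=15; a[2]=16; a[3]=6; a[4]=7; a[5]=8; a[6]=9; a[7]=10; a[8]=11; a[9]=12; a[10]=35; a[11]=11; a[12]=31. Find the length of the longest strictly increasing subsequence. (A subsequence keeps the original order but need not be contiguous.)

Track the smallest tail for each achievable length (strict):
5 → extends → [5]
15 → extends → [5, 15]
16 → extends → [5, 15, 16]
6 → replaces 15 → [5, 6, 16]
7 → replaces 16 → [5, 6, 7]
8 → extends → [5, 6, 7, 8]
9 → extends → [5, 6, 7, 8, 9]
10 → extends → [5, 6, 7, 8, 9, 10]
11 → extends → [5, 6, 7, 8, 9, 10, 11]
12 → extends → [5, 6, 7, 8, 9, 10, 11, 12]
35 → extends → [5, 6, 7, 8, 9, 10, 11, 12, 35]
11 → already a tail → [5, 6, 7, 8, 9, 10, 11, 12, 35]
31 → replaces 35 → [5, 6, 7, 8, 9, 10, 11, 12, 31]
Nine tails, so the longest strictly increasing subsequence has length 9 (e.g. 5, 6, 7, 8, 9, 10, 11, 12, 35).

9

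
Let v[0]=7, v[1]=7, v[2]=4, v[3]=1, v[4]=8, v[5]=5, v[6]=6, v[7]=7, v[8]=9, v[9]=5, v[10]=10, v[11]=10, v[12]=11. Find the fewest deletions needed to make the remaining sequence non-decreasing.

Fewest deletions = n − (longest non-decreasing subsequence).
i:      0  1  2  3  4  5  6  7  8  9 10 11 12
v[i]:   7  7  4  1  8  5  6  7  9  5 10 10 11
dp:     1  2  1  1  3  2  3  4  5  3  6  7  8
max dp = 8, so deletions = 13 − 8 = 5.

5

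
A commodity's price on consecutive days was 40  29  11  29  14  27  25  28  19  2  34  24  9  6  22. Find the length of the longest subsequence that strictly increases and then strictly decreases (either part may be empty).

inc[i] = longest strictly increasing subsequence ending at i; dec[i] = longest strictly decreasing subsequence starting at i:
i:      1  2  3  4  5  6  7  8  9 10 11 12 13 14 15
a[i]:  40 29 11 29 14 27 25 28 19  2 34 24  9  6 22
inc:    1  1  1  2  2  3  3  4  3  1  5  4  2  2  4
dec:    7  6  3  6  3  5  4  4  3  1  4  3  2  1  1
Best peak at i=11 (value 34): inc=5, dec=4, length 5+4−1 = 8.

8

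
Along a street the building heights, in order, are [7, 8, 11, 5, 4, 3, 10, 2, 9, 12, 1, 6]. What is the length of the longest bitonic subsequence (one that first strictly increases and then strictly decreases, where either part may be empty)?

8

inc[i] = longest strictly increasing subsequence ending at i; dec[i] = longest strictly decreasing subsequence starting at i:
i:      1  2  3  4  5  6  7  8  9 10 11 12
a[i]:   7  8 11  5  4  3 10  2  9 12  1  6
inc:    1  2  3  1  1  1  3  1  3  4  1  2
dec:    6  6  6  5  4  3  3  2  2  2  1  1
Best peak at i=3 (value 11): inc=3, dec=6, length 3+6−1 = 8.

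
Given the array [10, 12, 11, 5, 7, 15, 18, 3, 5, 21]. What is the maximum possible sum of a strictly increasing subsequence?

76

Let S[i] be the best sum of a strictly increasing subsequence ending at i:
i:      1  2  3  4  5  6  7  8  9 10
a[i]:  10 12 11  5  7 15 18  3  5 21
S:     10 22 21  5 12 37 55  3  8 76
Maximum is 76 (e.g. 10 + 12 + 15 + 18 + 21).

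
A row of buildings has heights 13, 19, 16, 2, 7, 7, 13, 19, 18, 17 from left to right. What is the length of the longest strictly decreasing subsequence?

Negate each value so 'decreasing' becomes 'increasing', then run patience tails on the negated sequence:
-13 → extends → [-13]
-19 → replaces -13 → [-19]
-16 → extends → [-19, -16]
-2 → extends → [-19, -16, -2]
-7 → replaces -2 → [-19, -16, -7]
-7 → already a tail → [-19, -16, -7]
-13 → replaces -7 → [-19, -16, -13]
-19 → already a tail → [-19, -16, -13]
-18 → replaces -16 → [-19, -18, -13]
-17 → replaces -13 → [-19, -18, -17]
Three tails, so the longest strictly decreasing subsequence of the original has length 3.

3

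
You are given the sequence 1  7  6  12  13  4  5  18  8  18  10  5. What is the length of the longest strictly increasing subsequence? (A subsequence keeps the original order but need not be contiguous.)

Let dp[i] be the length of the longest such subsequence ending at index i:
i:      1  2  3  4  5  6  7  8  9 10 11 12
a[i]:   1  7  6 12 13  4  5 18  8 18 10  5
dp:     1  2  2  3  4  2  3  5  4  5  5  3
Maximum dp value is 5.

5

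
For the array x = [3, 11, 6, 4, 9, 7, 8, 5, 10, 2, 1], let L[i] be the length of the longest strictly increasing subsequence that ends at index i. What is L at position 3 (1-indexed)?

dp[i] = 1 + max{dp[j] : j<i, x[j]<x[i]} (or 1 if no such j):
i:      1  2  3  4  5  6  7  8  9 10 11
x[i]:   3 11  6  4  9  7  8  5 10  2  1
dp:     1  2  2  2  3  3  4  3  5  1  1
At index 3 the value is 2.

2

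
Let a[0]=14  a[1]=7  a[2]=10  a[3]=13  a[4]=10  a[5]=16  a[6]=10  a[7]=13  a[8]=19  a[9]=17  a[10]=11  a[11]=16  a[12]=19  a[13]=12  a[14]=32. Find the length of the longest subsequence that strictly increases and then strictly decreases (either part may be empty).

inc[i] = longest strictly increasing subsequence ending at i; dec[i] = longest strictly decreasing subsequence starting at i:
i:      0  1  2  3  4  5  6  7  8  9 10 11 12 13 14
a[i]:  14  7 10 13 10 16 10 13 19 17 11 16 19 12 32
inc:    1  1  2  3  2  4  2  3  5  5  3  4  6  4  7
dec:    3  1  1  2  1  3  1  2  4  3  1  2  2  1  1
Best peak at i=8 (value 19): inc=5, dec=4, length 5+4−1 = 8.

8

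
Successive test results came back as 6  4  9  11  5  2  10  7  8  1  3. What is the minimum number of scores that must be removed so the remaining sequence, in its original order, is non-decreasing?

Fewest deletions = n − (longest non-decreasing subsequence).
Patience tails:
6 → extends → [6]
4 → replaces 6 → [4]
9 → extends → [4, 9]
11 → extends → [4, 9, 11]
5 → replaces 9 → [4, 5, 11]
2 → replaces 4 → [2, 5, 11]
10 → replaces 11 → [2, 5, 10]
7 → replaces 10 → [2, 5, 7]
8 → extends → [2, 5, 7, 8]
1 → replaces 2 → [1, 5, 7, 8]
3 → replaces 5 → [1, 3, 7, 8]
Longest non-decreasing subsequence has length 4, so deletions = 11 − 4 = 7.

7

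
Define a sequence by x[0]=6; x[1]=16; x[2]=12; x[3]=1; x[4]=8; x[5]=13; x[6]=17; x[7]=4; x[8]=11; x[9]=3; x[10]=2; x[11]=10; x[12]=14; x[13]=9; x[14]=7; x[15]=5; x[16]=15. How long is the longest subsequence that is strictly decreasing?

7

Negate each value so 'decreasing' becomes 'increasing', then run patience tails on the negated sequence:
-6 → extends → [-6]
-16 → replaces -6 → [-16]
-12 → extends → [-16, -12]
-1 → extends → [-16, -12, -1]
-8 → replaces -1 → [-16, -12, -8]
-13 → replaces -12 → [-16, -13, -8]
-17 → replaces -16 → [-17, -13, -8]
-4 → extends → [-17, -13, -8, -4]
-11 → replaces -8 → [-17, -13, -11, -4]
-3 → extends → [-17, -13, -11, -4, -3]
-2 → extends → [-17, -13, -11, -4, -3, -2]
-10 → replaces -4 → [-17, -13, -11, -10, -3, -2]
-14 → replaces -13 → [-17, -14, -11, -10, -3, -2]
-9 → replaces -3 → [-17, -14, -11, -10, -9, -2]
-7 → replaces -2 → [-17, -14, -11, -10, -9, -7]
-5 → extends → [-17, -14, -11, -10, -9, -7, -5]
-15 → replaces -14 → [-17, -15, -11, -10, -9, -7, -5]
Seven tails, so the longest strictly decreasing subsequence of the original has length 7.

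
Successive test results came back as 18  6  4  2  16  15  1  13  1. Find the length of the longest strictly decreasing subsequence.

Let dp[i] be the longest strictly decreasing subsequence ending at i:
i:      1  2  3  4  5  6  7  8  9
a[i]:  18  6  4  2 16 15  1 13  1
dp:     1  2  3  4  2  3  5  4  5
Maximum is 5.

5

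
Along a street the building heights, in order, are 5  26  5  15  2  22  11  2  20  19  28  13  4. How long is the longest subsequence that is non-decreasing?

Let dp[i] be the length of the longest such subsequence ending at index i:
i:      1  2  3  4  5  6  7  8  9 10 11 12 13
a[i]:   5 26  5 15  2 22 11  2 20 19 28 13  4
dp:     1  2  2  3  1  4  3  2  4  4  5  4  3
Maximum dp value is 5.

5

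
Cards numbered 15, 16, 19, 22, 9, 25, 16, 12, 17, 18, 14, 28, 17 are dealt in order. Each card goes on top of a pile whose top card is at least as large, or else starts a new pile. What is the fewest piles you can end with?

6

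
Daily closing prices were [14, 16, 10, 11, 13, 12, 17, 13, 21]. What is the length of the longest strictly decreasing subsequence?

3

Let dp[i] be the longest strictly decreasing subsequence ending at i:
i:      1  2  3  4  5  6  7  8  9
a[i]:  14 16 10 11 13 12 17 13 21
dp:     1  1  2  2  2  3  1  2  1
Maximum is 3.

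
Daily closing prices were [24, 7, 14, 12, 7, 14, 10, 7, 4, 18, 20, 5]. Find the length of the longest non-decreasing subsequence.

5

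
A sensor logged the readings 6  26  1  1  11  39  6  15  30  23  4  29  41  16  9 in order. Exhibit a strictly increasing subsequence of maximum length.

Patience tails give the LIS length; then backtrack through the dp parents:
6 → extends → [6]
26 → extends → [6, 26]
1 → replaces 6 → [1, 26]
1 → already a tail → [1, 26]
11 → replaces 26 → [1, 11]
39 → extends → [1, 11, 39]
6 → replaces 11 → [1, 6, 39]
15 → replaces 39 → [1, 6, 15]
30 → extends → [1, 6, 15, 30]
23 → replaces 30 → [1, 6, 15, 23]
4 → replaces 6 → [1, 4, 15, 23]
29 → extends → [1, 4, 15, 23, 29]
41 → extends → [1, 4, 15, 23, 29, 41]
16 → replaces 23 → [1, 4, 15, 16, 29, 41]
9 → replaces 15 → [1, 4, 9, 16, 29, 41]
Length 6; one witness is 6, 11, 15, 23, 29, 41.

6, 11, 15, 23, 29, 41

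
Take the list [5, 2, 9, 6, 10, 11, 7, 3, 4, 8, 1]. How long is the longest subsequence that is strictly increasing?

4

Let dp[i] be the length of the longest such subsequence ending at index i:
i:      1  2  3  4  5  6  7  8  9 10 11
a[i]:   5  2  9  6 10 11  7  3  4  8  1
dp:     1  1  2  2  3  4  3  2  3  4  1
Maximum dp value is 4.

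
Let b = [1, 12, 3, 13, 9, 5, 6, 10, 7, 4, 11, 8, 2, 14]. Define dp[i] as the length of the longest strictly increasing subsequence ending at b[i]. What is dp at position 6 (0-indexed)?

4

dp[i] = 1 + max{dp[j] : j<i, b[j]<b[i]} (or 1 if no such j):
i:      0  1  2  3  4  5  6  7  8  9 10 11 12 13
b[i]:   1 12  3 13  9  5  6 10  7  4 11  8  2 14
dp:     1  2  2  3  3  3  4  5  5  3  6  6  2  7
At index 6 the value is 4.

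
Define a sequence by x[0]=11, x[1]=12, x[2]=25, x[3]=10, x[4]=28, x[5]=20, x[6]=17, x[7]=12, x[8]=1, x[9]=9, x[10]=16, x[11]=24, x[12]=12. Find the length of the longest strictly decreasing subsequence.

5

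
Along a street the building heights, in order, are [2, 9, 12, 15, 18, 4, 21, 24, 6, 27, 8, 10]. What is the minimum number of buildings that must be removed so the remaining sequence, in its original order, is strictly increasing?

Fewest deletions = n − (longest strictly increasing subsequence).
i:      1  2  3  4  5  6  7  8  9 10 11 12
a[i]:   2  9 12 15 18  4 21 24  6 27  8 10
dp:     1  2  3  4  5  2  6  7  3  8  4  5
max dp = 8, so deletions = 12 − 8 = 4.

4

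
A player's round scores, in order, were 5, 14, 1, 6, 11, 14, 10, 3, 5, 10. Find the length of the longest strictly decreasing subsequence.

4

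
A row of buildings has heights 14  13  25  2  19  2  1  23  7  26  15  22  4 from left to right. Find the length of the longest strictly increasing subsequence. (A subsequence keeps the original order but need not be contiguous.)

4

Let dp[i] be the length of the longest such subsequence ending at index i:
i:      1  2  3  4  5  6  7  8  9 10 11 12 13
a[i]:  14 13 25  2 19  2  1 23  7 26 15 22  4
dp:     1  1  2  1  2  1  1  3  2  4  3  4  2
Maximum dp value is 4.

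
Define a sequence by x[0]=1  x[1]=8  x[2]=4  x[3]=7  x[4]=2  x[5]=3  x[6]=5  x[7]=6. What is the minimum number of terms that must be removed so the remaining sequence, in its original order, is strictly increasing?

3

Fewest deletions = n − (longest strictly increasing subsequence).
i:     0 1 2 3 4 5 6 7
x[i]:  1 8 4 7 2 3 5 6
dp:    1 2 2 3 2 3 4 5
max dp = 5, so deletions = 8 − 5 = 3.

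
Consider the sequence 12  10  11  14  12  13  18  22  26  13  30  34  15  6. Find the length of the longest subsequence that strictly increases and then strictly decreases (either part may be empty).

11

inc[i] = longest strictly increasing subsequence ending at i; dec[i] = longest strictly decreasing subsequence starting at i:
i:      1  2  3  4  5  6  7  8  9 10 11 12 13 14
a[i]:  12 10 11 14 12 13 18 22 26 13 30 34 15  6
inc:    1  1  2  3  3  4  5  6  7  4  8  9  5  1
dec:    3  2  2  3  2  2  3  3  3  2  3  3  2  1
Best peak at i=12 (value 34): inc=9, dec=3, length 9+3−1 = 11.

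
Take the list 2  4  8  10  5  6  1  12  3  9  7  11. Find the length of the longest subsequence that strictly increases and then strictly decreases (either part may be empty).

inc[i] = longest strictly increasing subsequence ending at i; dec[i] = longest strictly decreasing subsequence starting at i:
i:      1  2  3  4  5  6  7  8  9 10 11 12
a[i]:   2  4  8 10  5  6  1 12  3  9  7 11
inc:    1  2  3  4  3  4  1  5  2  5  5  6
dec:    2  2  3  3  2  2  1  3  1  2  1  1
Best peak at i=8 (value 12): inc=5, dec=3, length 5+3−1 = 7.

7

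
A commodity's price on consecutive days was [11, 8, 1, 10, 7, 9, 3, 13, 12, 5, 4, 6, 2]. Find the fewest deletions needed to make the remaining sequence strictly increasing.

9

Fewest deletions = n − (longest strictly increasing subsequence).
Patience tails:
11 → extends → [11]
8 → replaces 11 → [8]
1 → replaces 8 → [1]
10 → extends → [1, 10]
7 → replaces 10 → [1, 7]
9 → extends → [1, 7, 9]
3 → replaces 7 → [1, 3, 9]
13 → extends → [1, 3, 9, 13]
12 → replaces 13 → [1, 3, 9, 12]
5 → replaces 9 → [1, 3, 5, 12]
4 → replaces 5 → [1, 3, 4, 12]
6 → replaces 12 → [1, 3, 4, 6]
2 → replaces 3 → [1, 2, 4, 6]
Longest strictly increasing subsequence has length 4, so deletions = 13 − 4 = 9.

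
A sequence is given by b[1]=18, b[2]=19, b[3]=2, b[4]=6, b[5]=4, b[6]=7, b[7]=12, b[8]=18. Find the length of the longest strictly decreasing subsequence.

Negate each value so 'decreasing' becomes 'increasing', then run patience tails on the negated sequence:
-18 → extends → [-18]
-19 → replaces -18 → [-19]
-2 → extends → [-19, -2]
-6 → replaces -2 → [-19, -6]
-4 → extends → [-19, -6, -4]
-7 → replaces -6 → [-19, -7, -4]
-12 → replaces -7 → [-19, -12, -4]
-18 → replaces -12 → [-19, -18, -4]
Three tails, so the longest strictly decreasing subsequence of the original has length 3.

3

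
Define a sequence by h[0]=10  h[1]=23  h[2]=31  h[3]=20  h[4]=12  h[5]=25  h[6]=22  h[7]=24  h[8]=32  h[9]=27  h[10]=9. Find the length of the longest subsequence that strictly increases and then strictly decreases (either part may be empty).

inc[i] = longest strictly increasing subsequence ending at i; dec[i] = longest strictly decreasing subsequence starting at i:
i:      0  1  2  3  4  5  6  7  8  9 10
h[i]:  10 23 31 20 12 25 22 24 32 27  9
inc:    1  2  3  2  2  3  3  4  5  5  1
dec:    2  4  4  3  2  3  2  2  3  2  1
Best peak at i=8 (value 32): inc=5, dec=3, length 5+3−1 = 7.

7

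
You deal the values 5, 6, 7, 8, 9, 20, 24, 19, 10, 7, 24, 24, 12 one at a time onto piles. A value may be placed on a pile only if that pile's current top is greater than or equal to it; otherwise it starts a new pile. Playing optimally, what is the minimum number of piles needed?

Place each on the leftmost legal pile:
5 → new pile 1 (tops now [5])
6 → new pile 2 (tops now [5, 6])
7 → new pile 3 (tops now [5, 6, 7])
8 → new pile 4 (tops now [5, 6, 7, 8])
9 → new pile 5 (tops now [5, 6, 7, 8, 9])
20 → new pile 6 (tops now [5, 6, 7, 8, 9, 20])
24 → new pile 7 (tops now [5, 6, 7, 8, 9, 20, 24])
19 → pile 6 (tops now [5, 6, 7, 8, 9, 19, 24])
10 → pile 6 (tops now [5, 6, 7, 8, 9, 10, 24])
7 → pile 3 (tops now [5, 6, 7, 8, 9, 10, 24])
24 → pile 7 (tops now [5, 6, 7, 8, 9, 10, 24])
24 → pile 7 (tops now [5, 6, 7, 8, 9, 10, 24])
12 → pile 7 (tops now [5, 6, 7, 8, 9, 10, 12])
Seven piles.

7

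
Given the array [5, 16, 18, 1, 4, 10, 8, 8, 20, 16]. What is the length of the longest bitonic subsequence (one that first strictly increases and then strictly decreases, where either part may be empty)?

5

inc[i] = longest strictly increasing subsequence ending at i; dec[i] = longest strictly decreasing subsequence starting at i:
i:      1  2  3  4  5  6  7  8  9 10
a[i]:   5 16 18  1  4 10  8  8 20 16
inc:    1  2  3  1  2  3  3  3  4  4
dec:    2  3  3  1  1  2  1  1  2  1
Best peak at i=3 (value 18): inc=3, dec=3, length 3+3−1 = 5.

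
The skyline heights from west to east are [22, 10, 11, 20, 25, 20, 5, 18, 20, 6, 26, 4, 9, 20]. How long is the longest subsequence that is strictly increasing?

Track the smallest tail for each achievable length (strict):
22 → extends → [22]
10 → replaces 22 → [10]
11 → extends → [10, 11]
20 → extends → [10, 11, 20]
25 → extends → [10, 11, 20, 25]
20 → already a tail → [10, 11, 20, 25]
5 → replaces 10 → [5, 11, 20, 25]
18 → replaces 20 → [5, 11, 18, 25]
20 → replaces 25 → [5, 11, 18, 20]
6 → replaces 11 → [5, 6, 18, 20]
26 → extends → [5, 6, 18, 20, 26]
4 → replaces 5 → [4, 6, 18, 20, 26]
9 → replaces 18 → [4, 6, 9, 20, 26]
20 → already a tail → [4, 6, 9, 20, 26]
Five tails, so the longest strictly increasing subsequence has length 5 (e.g. 10, 11, 20, 25, 26).

5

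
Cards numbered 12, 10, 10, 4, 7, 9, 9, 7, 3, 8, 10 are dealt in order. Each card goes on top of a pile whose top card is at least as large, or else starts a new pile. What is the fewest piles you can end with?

4

The minimum number of non-increasing subsequences covering a sequence equals the length of its longest strictly increasing subsequence.
LIS length is 4 (e.g. 4, 7, 9, 10), so 4 piles are needed.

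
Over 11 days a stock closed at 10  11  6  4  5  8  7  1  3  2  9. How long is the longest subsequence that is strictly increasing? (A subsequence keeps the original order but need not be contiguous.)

4

Track the smallest tail for each achievable length (strict):
10 → extends → [10]
11 → extends → [10, 11]
6 → replaces 10 → [6, 11]
4 → replaces 6 → [4, 11]
5 → replaces 11 → [4, 5]
8 → extends → [4, 5, 8]
7 → replaces 8 → [4, 5, 7]
1 → replaces 4 → [1, 5, 7]
3 → replaces 5 → [1, 3, 7]
2 → replaces 3 → [1, 2, 7]
9 → extends → [1, 2, 7, 9]
Four tails, so the longest strictly increasing subsequence has length 4 (e.g. 4, 5, 8, 9).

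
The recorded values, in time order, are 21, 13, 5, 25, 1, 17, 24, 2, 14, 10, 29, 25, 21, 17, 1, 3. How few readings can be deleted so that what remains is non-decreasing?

12

Fewest deletions = n − (longest non-decreasing subsequence).
Patience tails:
21 → extends → [21]
13 → replaces 21 → [13]
5 → replaces 13 → [5]
25 → extends → [5, 25]
1 → replaces 5 → [1, 25]
17 → replaces 25 → [1, 17]
24 → extends → [1, 17, 24]
2 → replaces 17 → [1, 2, 24]
14 → replaces 24 → [1, 2, 14]
10 → replaces 14 → [1, 2, 10]
29 → extends → [1, 2, 10, 29]
25 → replaces 29 → [1, 2, 10, 25]
21 → replaces 25 → [1, 2, 10, 21]
17 → replaces 21 → [1, 2, 10, 17]
1 → replaces 2 → [1, 1, 10, 17]
3 → replaces 10 → [1, 1, 3, 17]
Longest non-decreasing subsequence has length 4, so deletions = 16 − 4 = 12.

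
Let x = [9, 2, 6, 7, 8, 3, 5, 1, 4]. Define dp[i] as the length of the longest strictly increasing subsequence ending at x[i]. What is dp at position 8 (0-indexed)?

3

dp[i] = 1 + max{dp[j] : j<i, x[j]<x[i]} (or 1 if no such j):
i:     0 1 2 3 4 5 6 7 8
x[i]:  9 2 6 7 8 3 5 1 4
dp:    1 1 2 3 4 2 3 1 3
At index 8 the value is 3.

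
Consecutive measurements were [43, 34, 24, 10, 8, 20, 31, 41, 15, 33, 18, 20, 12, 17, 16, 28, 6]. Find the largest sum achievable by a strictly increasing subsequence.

102

Let S[i] be the best sum of a strictly increasing subsequence ending at i:
i:       1   2   3   4   5   6   7   8   9  10  11  12  13  14  15  16  17
a[i]:   43  34  24  10   8  20  31  41  15  33  18  20  12  17  16  28   6
S:      43  34  24  10   8  30  61 102  25  94  43  63  22  42  41  91   6
Maximum is 102 (e.g. 10 + 20 + 31 + 41).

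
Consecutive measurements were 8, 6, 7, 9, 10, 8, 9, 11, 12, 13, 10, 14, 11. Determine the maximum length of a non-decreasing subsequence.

8

Let dp[i] be the length of the longest such subsequence ending at index i:
i:      1  2  3  4  5  6  7  8  9 10 11 12 13
a[i]:   8  6  7  9 10  8  9 11 12 13 10 14 11
dp:     1  1  2  3  4  3  4  5  6  7  5  8  6
Maximum dp value is 8.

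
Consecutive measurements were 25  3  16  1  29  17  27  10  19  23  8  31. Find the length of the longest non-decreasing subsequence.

6

Let dp[i] be the length of the longest such subsequence ending at index i:
i:      1  2  3  4  5  6  7  8  9 10 11 12
a[i]:  25  3 16  1 29 17 27 10 19 23  8 31
dp:     1  1  2  1  3  3  4  2  4  5  2  6
Maximum dp value is 6.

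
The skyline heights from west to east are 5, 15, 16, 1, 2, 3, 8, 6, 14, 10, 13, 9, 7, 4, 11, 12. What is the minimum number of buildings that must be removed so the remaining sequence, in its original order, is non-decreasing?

9

Fewest deletions = n − (longest non-decreasing subsequence).
Patience tails:
5 → extends → [5]
15 → extends → [5, 15]
16 → extends → [5, 15, 16]
1 → replaces 5 → [1, 15, 16]
2 → replaces 15 → [1, 2, 16]
3 → replaces 16 → [1, 2, 3]
8 → extends → [1, 2, 3, 8]
6 → replaces 8 → [1, 2, 3, 6]
14 → extends → [1, 2, 3, 6, 14]
10 → replaces 14 → [1, 2, 3, 6, 10]
13 → extends → [1, 2, 3, 6, 10, 13]
9 → replaces 10 → [1, 2, 3, 6, 9, 13]
7 → replaces 9 → [1, 2, 3, 6, 7, 13]
4 → replaces 6 → [1, 2, 3, 4, 7, 13]
11 → replaces 13 → [1, 2, 3, 4, 7, 11]
12 → extends → [1, 2, 3, 4, 7, 11, 12]
Longest non-decreasing subsequence has length 7, so deletions = 16 − 7 = 9.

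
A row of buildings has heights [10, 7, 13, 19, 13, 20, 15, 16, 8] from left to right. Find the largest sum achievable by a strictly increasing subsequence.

Let S[i] be the best sum of a strictly increasing subsequence ending at i:
i:      1  2  3  4  5  6  7  8  9
a[i]:  10  7 13 19 13 20 15 16  8
S:     10  7 23 42 23 62 38 54 15
Maximum is 62 (e.g. 10 + 13 + 19 + 20).

62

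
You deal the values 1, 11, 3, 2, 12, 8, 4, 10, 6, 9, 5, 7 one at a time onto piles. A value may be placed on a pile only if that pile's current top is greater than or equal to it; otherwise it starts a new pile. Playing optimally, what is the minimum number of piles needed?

5

The minimum number of non-increasing subsequences covering a sequence equals the length of its longest strictly increasing subsequence.
LIS length is 5 (e.g. 1, 3, 4, 6, 9), so 5 piles are needed.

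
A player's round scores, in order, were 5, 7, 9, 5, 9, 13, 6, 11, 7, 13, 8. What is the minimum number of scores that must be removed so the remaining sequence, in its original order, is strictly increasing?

6

Fewest deletions = n − (longest strictly increasing subsequence).
Patience tails:
5 → extends → [5]
7 → extends → [5, 7]
9 → extends → [5, 7, 9]
5 → already a tail → [5, 7, 9]
9 → already a tail → [5, 7, 9]
13 → extends → [5, 7, 9, 13]
6 → replaces 7 → [5, 6, 9, 13]
11 → replaces 13 → [5, 6, 9, 11]
7 → replaces 9 → [5, 6, 7, 11]
13 → extends → [5, 6, 7, 11, 13]
8 → replaces 11 → [5, 6, 7, 8, 13]
Longest strictly increasing subsequence has length 5, so deletions = 11 − 5 = 6.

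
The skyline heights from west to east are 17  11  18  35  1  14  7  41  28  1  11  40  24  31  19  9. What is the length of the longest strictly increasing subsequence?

Let dp[i] be the length of the longest such subsequence ending at index i:
i:      1  2  3  4  5  6  7  8  9 10 11 12 13 14 15 16
a[i]:  17 11 18 35  1 14  7 41 28  1 11 40 24 31 19  9
dp:     1  1  2  3  1  2  2  4  3  1  3  4  4  5  4  3
Maximum dp value is 5.

5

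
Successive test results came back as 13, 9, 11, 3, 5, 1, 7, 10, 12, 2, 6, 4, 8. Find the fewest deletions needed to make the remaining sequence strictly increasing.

8

Fewest deletions = n − (longest strictly increasing subsequence).
i:      1  2  3  4  5  6  7  8  9 10 11 12 13
a[i]:  13  9 11  3  5  1  7 10 12  2  6  4  8
dp:     1  1  2  1  2  1  3  4  5  2  3  3  4
max dp = 5, so deletions = 13 − 5 = 8.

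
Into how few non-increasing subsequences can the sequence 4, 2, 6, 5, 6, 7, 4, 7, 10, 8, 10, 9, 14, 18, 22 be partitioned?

9

Place each on the leftmost legal pile:
4 → new pile 1 (tops now [4])
2 → pile 1 (tops now [2])
6 → new pile 2 (tops now [2, 6])
5 → pile 2 (tops now [2, 5])
6 → new pile 3 (tops now [2, 5, 6])
7 → new pile 4 (tops now [2, 5, 6, 7])
4 → pile 2 (tops now [2, 4, 6, 7])
7 → pile 4 (tops now [2, 4, 6, 7])
10 → new pile 5 (tops now [2, 4, 6, 7, 10])
8 → pile 5 (tops now [2, 4, 6, 7, 8])
10 → new pile 6 (tops now [2, 4, 6, 7, 8, 10])
9 → pile 6 (tops now [2, 4, 6, 7, 8, 9])
14 → new pile 7 (tops now [2, 4, 6, 7, 8, 9, 14])
18 → new pile 8 (tops now [2, 4, 6, 7, 8, 9, 14, 18])
22 → new pile 9 (tops now [2, 4, 6, 7, 8, 9, 14, 18, 22])
Nine piles.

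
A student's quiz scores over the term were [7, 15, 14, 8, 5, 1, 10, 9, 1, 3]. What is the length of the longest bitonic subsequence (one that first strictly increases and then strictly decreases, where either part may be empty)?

6

inc[i] = longest strictly increasing subsequence ending at i; dec[i] = longest strictly decreasing subsequence starting at i:
i:      1  2  3  4  5  6  7  8  9 10
a[i]:   7 15 14  8  5  1 10  9  1  3
inc:    1  2  2  2  1  1  3  3  1  2
dec:    3  5  4  3  2  1  3  2  1  1
Best peak at i=2 (value 15): inc=2, dec=5, length 2+5−1 = 6.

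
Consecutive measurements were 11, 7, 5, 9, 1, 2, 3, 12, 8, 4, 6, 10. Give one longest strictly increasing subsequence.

Patience tails give the LIS length; then backtrack through the dp parents:
11 → extends → [11]
7 → replaces 11 → [7]
5 → replaces 7 → [5]
9 → extends → [5, 9]
1 → replaces 5 → [1, 9]
2 → replaces 9 → [1, 2]
3 → extends → [1, 2, 3]
12 → extends → [1, 2, 3, 12]
8 → replaces 12 → [1, 2, 3, 8]
4 → replaces 8 → [1, 2, 3, 4]
6 → extends → [1, 2, 3, 4, 6]
10 → extends → [1, 2, 3, 4, 6, 10]
Length 6; one witness is 1, 2, 3, 4, 6, 10.

1, 2, 3, 4, 6, 10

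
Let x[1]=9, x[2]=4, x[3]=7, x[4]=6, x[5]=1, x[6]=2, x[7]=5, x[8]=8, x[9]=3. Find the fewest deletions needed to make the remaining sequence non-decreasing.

Fewest deletions = n − (longest non-decreasing subsequence).
Patience tails:
9 → extends → [9]
4 → replaces 9 → [4]
7 → extends → [4, 7]
6 → replaces 7 → [4, 6]
1 → replaces 4 → [1, 6]
2 → replaces 6 → [1, 2]
5 → extends → [1, 2, 5]
8 → extends → [1, 2, 5, 8]
3 → replaces 5 → [1, 2, 3, 8]
Longest non-decreasing subsequence has length 4, so deletions = 9 − 4 = 5.

5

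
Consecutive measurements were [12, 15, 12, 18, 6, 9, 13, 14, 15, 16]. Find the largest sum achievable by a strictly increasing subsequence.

73

Let S[i] be the best sum of a strictly increasing subsequence ending at i:
i:      1  2  3  4  5  6  7  8  9 10
a[i]:  12 15 12 18  6  9 13 14 15 16
S:     12 27 12 45  6 15 28 42 57 73
Maximum is 73 (e.g. 6 + 9 + 13 + 14 + 15 + 16).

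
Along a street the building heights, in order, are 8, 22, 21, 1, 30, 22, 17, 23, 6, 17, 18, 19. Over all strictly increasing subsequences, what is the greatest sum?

Let S[i] be the best sum of a strictly increasing subsequence ending at i:
i:      1  2  3  4  5  6  7  8  9 10 11 12
a[i]:   8 22 21  1 30 22 17 23  6 17 18 19
S:      8 30 29  1 60 51 25 74  7 25 43 62
Maximum is 74 (e.g. 8 + 21 + 22 + 23).

74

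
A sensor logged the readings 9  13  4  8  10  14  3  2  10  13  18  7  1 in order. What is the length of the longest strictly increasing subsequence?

5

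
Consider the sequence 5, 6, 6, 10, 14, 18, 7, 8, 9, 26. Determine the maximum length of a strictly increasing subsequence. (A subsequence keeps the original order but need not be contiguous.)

6

Let dp[i] be the length of the longest such subsequence ending at index i:
i:      1  2  3  4  5  6  7  8  9 10
a[i]:   5  6  6 10 14 18  7  8  9 26
dp:     1  2  2  3  4  5  3  4  5  6
Maximum dp value is 6.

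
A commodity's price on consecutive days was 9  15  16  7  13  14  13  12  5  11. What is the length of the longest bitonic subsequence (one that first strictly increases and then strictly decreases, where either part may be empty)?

7

inc[i] = longest strictly increasing subsequence ending at i; dec[i] = longest strictly decreasing subsequence starting at i:
i:      1  2  3  4  5  6  7  8  9 10
a[i]:   9 15 16  7 13 14 13 12  5 11
inc:    1  2  3  1  2  3  2  2  1  2
dec:    3  5  5  2  3  4  3  2  1  1
Best peak at i=3 (value 16): inc=3, dec=5, length 3+5−1 = 7.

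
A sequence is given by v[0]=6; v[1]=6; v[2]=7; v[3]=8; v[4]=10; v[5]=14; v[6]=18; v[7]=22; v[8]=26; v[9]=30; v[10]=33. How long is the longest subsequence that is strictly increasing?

10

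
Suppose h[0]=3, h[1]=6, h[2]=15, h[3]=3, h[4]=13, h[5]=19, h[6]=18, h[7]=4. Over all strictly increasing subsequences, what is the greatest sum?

Let S[i] be the best sum of a strictly increasing subsequence ending at i:
i:      0  1  2  3  4  5  6  7
h[i]:   3  6 15  3 13 19 18  4
S:      3  9 24  3 22 43 42  7
Maximum is 43 (e.g. 3 + 6 + 15 + 19).

43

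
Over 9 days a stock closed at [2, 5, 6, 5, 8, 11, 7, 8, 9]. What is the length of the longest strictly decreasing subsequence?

Let dp[i] be the longest strictly decreasing subsequence ending at i:
i:      1  2  3  4  5  6  7  8  9
a[i]:   2  5  6  5  8 11  7  8  9
dp:     1  1  1  2  1  1  2  2  2
Maximum is 2.

2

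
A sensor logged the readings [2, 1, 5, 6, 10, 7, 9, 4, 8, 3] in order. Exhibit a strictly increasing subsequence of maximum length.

Patience tails give the LIS length; then backtrack through the dp parents:
2 → extends → [2]
1 → replaces 2 → [1]
5 → extends → [1, 5]
6 → extends → [1, 5, 6]
10 → extends → [1, 5, 6, 10]
7 → replaces 10 → [1, 5, 6, 7]
9 → extends → [1, 5, 6, 7, 9]
4 → replaces 5 → [1, 4, 6, 7, 9]
8 → replaces 9 → [1, 4, 6, 7, 8]
3 → replaces 4 → [1, 3, 6, 7, 8]
Length 5; one witness is 2, 5, 6, 7, 9.

2, 5, 6, 7, 9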